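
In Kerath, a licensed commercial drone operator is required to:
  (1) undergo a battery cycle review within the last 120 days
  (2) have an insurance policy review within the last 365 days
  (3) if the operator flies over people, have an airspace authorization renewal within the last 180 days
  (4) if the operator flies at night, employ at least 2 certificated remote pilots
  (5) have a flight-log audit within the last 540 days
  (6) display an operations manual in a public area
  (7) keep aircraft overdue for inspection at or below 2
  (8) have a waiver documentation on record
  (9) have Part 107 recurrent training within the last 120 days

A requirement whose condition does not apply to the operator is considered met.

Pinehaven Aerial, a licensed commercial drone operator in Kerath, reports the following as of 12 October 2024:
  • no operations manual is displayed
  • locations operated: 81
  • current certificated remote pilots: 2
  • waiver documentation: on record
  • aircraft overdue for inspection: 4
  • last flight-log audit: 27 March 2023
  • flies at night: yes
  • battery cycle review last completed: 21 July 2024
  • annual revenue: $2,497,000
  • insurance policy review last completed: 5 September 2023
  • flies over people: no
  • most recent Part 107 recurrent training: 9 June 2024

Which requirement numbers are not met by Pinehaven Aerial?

1. battery cycle review 83 days ago vs limit 120 → met
2. insurance policy review 403 days ago vs limit 365 → not met
3. condition 'flies over people' does not hold → requirement n/a → met
4. condition 'flies at night' holds; certificated remote pilots 2 ≥ 2 → met
5. flight-log audit 565 days ago vs limit 540 → not met
6. operations manual absent → not met
7. aircraft overdue for inspection 4 > 2 → not met
8. waiver documentation present → met
9. Part 107 recurrent training 125 days ago vs limit 120 → not met
Not met: 2, 5, 6, 7, 9

2, 5, 6, 7, 9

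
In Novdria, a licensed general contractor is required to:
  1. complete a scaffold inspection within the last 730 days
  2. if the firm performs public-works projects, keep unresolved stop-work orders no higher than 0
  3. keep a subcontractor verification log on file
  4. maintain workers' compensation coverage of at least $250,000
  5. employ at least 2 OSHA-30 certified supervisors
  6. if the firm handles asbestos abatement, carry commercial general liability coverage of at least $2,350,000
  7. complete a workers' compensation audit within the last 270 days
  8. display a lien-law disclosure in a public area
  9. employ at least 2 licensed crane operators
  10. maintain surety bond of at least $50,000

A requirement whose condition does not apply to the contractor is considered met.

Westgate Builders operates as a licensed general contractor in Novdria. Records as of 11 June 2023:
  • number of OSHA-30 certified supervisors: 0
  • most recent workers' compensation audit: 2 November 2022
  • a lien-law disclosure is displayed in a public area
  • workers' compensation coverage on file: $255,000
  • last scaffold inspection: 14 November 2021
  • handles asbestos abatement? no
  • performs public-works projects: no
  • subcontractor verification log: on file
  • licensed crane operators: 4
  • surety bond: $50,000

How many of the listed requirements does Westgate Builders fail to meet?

1. scaffold inspection 574 days ago vs limit 730 → met
2. condition 'performs public-works projects' does not hold → requirement n/a → met
3. subcontractor verification log present → met
4. workers' compensation coverage $255,000 ≥ $250,000 → met
5. OSHA-30 certified supervisors 0 < 2 → not met
6. condition 'handles asbestos abatement' does not hold → requirement n/a → met
7. workers' compensation audit 221 days ago vs limit 270 → met
8. lien-law disclosure present → met
9. licensed crane operators 4 ≥ 2 → met
10. surety bond $50,000 ≥ $50,000 → met
Not met: 1 of 10

1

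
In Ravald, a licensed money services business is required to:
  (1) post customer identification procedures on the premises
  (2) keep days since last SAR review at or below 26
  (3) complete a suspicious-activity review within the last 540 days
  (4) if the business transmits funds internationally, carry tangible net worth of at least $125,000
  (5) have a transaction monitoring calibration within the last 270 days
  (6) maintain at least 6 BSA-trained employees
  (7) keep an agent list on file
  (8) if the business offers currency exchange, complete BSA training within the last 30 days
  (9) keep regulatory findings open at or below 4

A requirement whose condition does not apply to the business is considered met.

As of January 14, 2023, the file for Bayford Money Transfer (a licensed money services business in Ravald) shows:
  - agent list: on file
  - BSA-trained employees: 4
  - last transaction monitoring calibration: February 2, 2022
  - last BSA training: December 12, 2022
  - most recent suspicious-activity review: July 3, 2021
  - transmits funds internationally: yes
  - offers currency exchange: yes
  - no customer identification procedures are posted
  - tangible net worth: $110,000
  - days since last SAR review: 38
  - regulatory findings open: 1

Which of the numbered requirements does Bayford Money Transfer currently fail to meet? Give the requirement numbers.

1. customer identification procedures absent → not met
2. days since last SAR review 38 > 26 → not met
3. suspicious-activity review 560 days ago vs limit 540 → not met
4. condition 'transmits funds internationally' holds; tangible net worth $110,000 < $125,000 → not met
5. transaction monitoring calibration 346 days ago vs limit 270 → not met
6. BSA-trained employees 4 < 6 → not met
7. agent list present → met
8. condition 'offers currency exchange' holds; BSA training 33 days ago vs limit 30 → not met
9. regulatory findings open 1 ≤ 4 → met
Not met: 1, 2, 3, 4, 5, 6, 8

1, 2, 3, 4, 5, 6, 8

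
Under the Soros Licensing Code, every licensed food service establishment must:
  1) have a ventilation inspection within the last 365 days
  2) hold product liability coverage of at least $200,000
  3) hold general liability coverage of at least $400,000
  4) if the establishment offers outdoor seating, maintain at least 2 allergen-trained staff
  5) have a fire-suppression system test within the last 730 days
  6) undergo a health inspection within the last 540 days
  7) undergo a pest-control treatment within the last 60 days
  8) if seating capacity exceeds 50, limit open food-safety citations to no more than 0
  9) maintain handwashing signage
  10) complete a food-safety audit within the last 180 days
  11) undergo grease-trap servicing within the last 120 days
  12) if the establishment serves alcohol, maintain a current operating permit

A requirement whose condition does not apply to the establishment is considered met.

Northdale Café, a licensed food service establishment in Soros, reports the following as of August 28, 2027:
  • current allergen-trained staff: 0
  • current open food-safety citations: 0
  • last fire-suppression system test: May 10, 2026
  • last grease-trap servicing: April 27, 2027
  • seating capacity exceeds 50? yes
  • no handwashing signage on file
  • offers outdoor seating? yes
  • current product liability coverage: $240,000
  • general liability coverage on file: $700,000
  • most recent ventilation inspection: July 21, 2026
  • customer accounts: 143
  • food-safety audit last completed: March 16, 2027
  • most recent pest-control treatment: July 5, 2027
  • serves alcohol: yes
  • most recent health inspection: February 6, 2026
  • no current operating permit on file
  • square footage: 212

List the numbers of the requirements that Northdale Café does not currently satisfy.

1. ventilation inspection 403 days ago vs limit 365 → not met
2. product liability coverage $240,000 ≥ $200,000 → met
3. general liability coverage $700,000 ≥ $400,000 → met
4. condition 'offers outdoor seating' holds; allergen-trained staff 0 < 2 → not met
5. fire-suppression system test 475 days ago vs limit 730 → met
6. health inspection 568 days ago vs limit 540 → not met
7. pest-control treatment 54 days ago vs limit 60 → met
8. condition 'seating capacity exceeds 50' holds; open food-safety citations 0 ≤ 0 → met
9. handwashing signage absent → not met
10. food-safety audit 165 days ago vs limit 180 → met
11. grease-trap servicing 123 days ago vs limit 120 → not met
12. condition 'serves alcohol' holds; current operating permit absent → not met
Not met: 1, 4, 6, 9, 11, 12

1, 4, 6, 9, 11, 12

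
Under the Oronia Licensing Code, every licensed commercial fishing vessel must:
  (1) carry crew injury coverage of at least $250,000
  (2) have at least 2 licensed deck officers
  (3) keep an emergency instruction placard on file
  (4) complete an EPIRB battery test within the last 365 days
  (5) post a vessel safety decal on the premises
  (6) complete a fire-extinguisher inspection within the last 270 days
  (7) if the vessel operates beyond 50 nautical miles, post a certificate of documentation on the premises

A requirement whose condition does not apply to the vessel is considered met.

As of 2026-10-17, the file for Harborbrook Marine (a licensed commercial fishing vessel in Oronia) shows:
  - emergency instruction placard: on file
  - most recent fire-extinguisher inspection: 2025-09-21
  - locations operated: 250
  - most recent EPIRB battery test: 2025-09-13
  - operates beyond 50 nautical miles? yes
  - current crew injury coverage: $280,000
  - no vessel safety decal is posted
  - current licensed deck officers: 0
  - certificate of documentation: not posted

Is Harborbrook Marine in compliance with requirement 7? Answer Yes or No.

7. condition 'operates beyond 50 nautical miles' holds; certificate of documentation absent → not met

No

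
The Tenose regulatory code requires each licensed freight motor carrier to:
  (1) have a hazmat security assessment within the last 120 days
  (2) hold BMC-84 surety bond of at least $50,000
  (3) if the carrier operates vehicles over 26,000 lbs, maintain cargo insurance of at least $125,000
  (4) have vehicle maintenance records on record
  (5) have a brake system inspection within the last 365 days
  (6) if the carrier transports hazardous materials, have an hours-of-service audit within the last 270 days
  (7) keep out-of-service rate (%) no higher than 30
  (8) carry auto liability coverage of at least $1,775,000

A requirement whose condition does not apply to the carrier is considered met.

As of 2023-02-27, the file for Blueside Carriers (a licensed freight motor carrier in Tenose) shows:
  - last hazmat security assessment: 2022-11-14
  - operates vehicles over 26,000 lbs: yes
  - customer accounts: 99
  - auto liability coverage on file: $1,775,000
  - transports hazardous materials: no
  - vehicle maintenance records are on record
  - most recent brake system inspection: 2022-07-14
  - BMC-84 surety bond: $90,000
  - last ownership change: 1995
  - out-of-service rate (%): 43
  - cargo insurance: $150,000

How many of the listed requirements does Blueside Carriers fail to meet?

1. hazmat security assessment 105 days ago vs limit 120 → met
2. BMC-84 surety bond $90,000 ≥ $50,000 → met
3. condition 'operates vehicles over 26,000 lbs' holds; cargo insurance $150,000 ≥ $125,000 → met
4. vehicle maintenance records present → met
5. brake system inspection 228 days ago vs limit 365 → met
6. condition 'transports hazardous materials' does not hold → requirement n/a → met
7. out-of-service rate (%) 43 > 30 → not met
8. auto liability coverage $1,775,000 ≥ $1,775,000 → met
Not met: 1 of 8

1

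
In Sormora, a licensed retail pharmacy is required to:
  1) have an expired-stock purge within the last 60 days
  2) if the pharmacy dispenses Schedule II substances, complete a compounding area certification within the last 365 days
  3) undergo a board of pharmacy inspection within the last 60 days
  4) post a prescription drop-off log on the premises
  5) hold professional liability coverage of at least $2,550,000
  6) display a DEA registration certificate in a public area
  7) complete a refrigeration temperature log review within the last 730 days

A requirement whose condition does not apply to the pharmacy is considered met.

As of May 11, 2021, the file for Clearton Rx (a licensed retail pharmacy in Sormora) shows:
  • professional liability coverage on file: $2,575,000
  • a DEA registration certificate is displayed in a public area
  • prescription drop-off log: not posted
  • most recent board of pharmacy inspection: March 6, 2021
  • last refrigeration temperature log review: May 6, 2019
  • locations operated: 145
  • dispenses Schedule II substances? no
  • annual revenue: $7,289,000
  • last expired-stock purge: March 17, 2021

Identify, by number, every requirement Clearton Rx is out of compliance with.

1. expired-stock purge 55 days ago vs limit 60 → met
2. condition 'dispenses Schedule II substances' does not hold → requirement n/a → met
3. board of pharmacy inspection 66 days ago vs limit 60 → not met
4. prescription drop-off log absent → not met
5. professional liability coverage $2,575,000 ≥ $2,550,000 → met
6. DEA registration certificate present → met
7. refrigeration temperature log review 736 days ago vs limit 730 → not met
Not met: 3, 4, 7

3, 4, 7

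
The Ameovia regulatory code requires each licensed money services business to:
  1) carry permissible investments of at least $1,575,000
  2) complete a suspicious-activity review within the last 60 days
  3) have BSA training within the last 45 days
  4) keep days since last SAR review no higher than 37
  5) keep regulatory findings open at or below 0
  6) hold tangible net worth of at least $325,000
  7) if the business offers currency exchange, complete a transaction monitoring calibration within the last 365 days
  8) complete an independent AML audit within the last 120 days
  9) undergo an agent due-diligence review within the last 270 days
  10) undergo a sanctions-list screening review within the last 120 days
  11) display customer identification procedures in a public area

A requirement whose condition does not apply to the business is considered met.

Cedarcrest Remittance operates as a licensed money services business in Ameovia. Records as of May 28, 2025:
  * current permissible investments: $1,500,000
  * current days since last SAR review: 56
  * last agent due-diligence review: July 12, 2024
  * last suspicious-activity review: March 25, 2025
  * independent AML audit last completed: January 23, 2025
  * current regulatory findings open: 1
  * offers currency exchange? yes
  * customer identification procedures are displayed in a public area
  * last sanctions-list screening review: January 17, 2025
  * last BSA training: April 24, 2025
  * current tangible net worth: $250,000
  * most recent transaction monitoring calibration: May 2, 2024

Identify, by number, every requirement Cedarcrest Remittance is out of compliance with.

1, 2, 4, 5, 6, 7, 8, 9, 10

1. permissible investments $1,500,000 < $1,575,000 → not met
2. suspicious-activity review 64 days ago vs limit 60 → not met
3. BSA training 34 days ago vs limit 45 → met
4. days since last SAR review 56 > 37 → not met
5. regulatory findings open 1 > 0 → not met
6. tangible net worth $250,000 < $325,000 → not met
7. condition 'offers currency exchange' holds; transaction monitoring calibration 391 days ago vs limit 365 → not met
8. independent AML audit 125 days ago vs limit 120 → not met
9. agent due-diligence review 320 days ago vs limit 270 → not met
10. sanctions-list screening review 131 days ago vs limit 120 → not met
11. customer identification procedures present → met
Not met: 1, 2, 4, 5, 6, 7, 8, 9, 10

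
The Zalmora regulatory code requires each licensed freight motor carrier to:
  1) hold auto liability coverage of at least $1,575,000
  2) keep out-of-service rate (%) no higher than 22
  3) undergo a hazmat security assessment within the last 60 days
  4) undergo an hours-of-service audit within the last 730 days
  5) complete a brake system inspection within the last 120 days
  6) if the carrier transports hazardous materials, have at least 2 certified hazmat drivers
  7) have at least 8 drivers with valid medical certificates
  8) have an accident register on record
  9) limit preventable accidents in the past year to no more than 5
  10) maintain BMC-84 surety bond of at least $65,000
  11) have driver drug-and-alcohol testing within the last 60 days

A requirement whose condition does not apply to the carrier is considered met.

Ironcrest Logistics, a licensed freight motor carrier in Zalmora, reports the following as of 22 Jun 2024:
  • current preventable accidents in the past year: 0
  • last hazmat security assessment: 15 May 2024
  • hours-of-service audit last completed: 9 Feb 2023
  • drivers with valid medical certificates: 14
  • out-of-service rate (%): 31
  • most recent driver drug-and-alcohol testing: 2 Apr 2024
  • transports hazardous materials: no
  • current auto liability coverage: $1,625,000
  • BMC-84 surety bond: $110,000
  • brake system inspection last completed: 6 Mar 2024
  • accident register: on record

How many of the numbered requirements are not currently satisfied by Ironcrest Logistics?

1. auto liability coverage $1,625,000 ≥ $1,575,000 → met
2. out-of-service rate (%) 31 > 22 → not met
3. hazmat security assessment 38 days ago vs limit 60 → met
4. hours-of-service audit 499 days ago vs limit 730 → met
5. brake system inspection 108 days ago vs limit 120 → met
6. condition 'transports hazardous materials' does not hold → requirement n/a → met
7. drivers with valid medical certificates 14 ≥ 8 → met
8. accident register present → met
9. preventable accidents in the past year 0 ≤ 5 → met
10. BMC-84 surety bond $110,000 ≥ $65,000 → met
11. driver drug-and-alcohol testing 81 days ago vs limit 60 → not met
Not met: 2 of 11

2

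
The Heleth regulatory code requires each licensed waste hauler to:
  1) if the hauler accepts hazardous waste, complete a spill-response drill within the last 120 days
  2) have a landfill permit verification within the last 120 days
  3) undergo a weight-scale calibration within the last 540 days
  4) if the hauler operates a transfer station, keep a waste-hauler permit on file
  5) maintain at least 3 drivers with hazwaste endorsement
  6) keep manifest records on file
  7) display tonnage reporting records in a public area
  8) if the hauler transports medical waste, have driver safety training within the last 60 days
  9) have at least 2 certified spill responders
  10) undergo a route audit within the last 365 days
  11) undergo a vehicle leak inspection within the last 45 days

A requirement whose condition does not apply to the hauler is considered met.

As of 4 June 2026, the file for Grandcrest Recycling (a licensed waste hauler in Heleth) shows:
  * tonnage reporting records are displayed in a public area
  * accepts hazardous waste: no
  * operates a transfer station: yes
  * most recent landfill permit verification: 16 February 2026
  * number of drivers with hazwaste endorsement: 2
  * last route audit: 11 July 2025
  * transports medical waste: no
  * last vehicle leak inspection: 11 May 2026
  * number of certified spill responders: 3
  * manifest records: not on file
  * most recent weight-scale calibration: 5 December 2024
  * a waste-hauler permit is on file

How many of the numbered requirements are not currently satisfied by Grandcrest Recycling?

3

1. condition 'accepts hazardous waste' does not hold → requirement n/a → met
2. landfill permit verification 108 days ago vs limit 120 → met
3. weight-scale calibration 546 days ago vs limit 540 → not met
4. condition 'operates a transfer station' holds; waste-hauler permit present → met
5. drivers with hazwaste endorsement 2 < 3 → not met
6. manifest records absent → not met
7. tonnage reporting records present → met
8. condition 'transports medical waste' does not hold → requirement n/a → met
9. certified spill responders 3 ≥ 2 → met
10. route audit 328 days ago vs limit 365 → met
11. vehicle leak inspection 24 days ago vs limit 45 → met
Not met: 3 of 11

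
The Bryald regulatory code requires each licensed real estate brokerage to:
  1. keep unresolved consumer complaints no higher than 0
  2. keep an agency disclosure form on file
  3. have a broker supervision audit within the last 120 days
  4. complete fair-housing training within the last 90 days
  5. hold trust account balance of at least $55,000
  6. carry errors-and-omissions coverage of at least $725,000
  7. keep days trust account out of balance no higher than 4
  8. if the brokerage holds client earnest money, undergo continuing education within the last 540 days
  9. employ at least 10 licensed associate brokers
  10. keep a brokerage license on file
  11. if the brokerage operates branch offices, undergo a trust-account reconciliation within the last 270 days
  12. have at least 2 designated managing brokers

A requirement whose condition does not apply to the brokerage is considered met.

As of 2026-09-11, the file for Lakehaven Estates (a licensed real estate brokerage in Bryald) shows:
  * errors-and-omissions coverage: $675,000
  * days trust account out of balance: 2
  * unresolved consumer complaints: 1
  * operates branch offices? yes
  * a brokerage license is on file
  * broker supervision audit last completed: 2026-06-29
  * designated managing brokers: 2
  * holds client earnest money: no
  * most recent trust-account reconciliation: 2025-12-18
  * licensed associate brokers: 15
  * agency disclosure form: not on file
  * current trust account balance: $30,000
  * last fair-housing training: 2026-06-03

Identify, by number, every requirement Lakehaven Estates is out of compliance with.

1, 2, 4, 5, 6

1. unresolved consumer complaints 1 > 0 → not met
2. agency disclosure form absent → not met
3. broker supervision audit 74 days ago vs limit 120 → met
4. fair-housing training 100 days ago vs limit 90 → not met
5. trust account balance $30,000 < $55,000 → not met
6. errors-and-omissions coverage $675,000 < $725,000 → not met
7. days trust account out of balance 2 ≤ 4 → met
8. condition 'holds client earnest money' does not hold → requirement n/a → met
9. licensed associate brokers 15 ≥ 10 → met
10. brokerage license present → met
11. condition 'operates branch offices' holds; trust-account reconciliation 267 days ago vs limit 270 → met
12. designated managing brokers 2 ≥ 2 → met
Not met: 1, 2, 4, 5, 6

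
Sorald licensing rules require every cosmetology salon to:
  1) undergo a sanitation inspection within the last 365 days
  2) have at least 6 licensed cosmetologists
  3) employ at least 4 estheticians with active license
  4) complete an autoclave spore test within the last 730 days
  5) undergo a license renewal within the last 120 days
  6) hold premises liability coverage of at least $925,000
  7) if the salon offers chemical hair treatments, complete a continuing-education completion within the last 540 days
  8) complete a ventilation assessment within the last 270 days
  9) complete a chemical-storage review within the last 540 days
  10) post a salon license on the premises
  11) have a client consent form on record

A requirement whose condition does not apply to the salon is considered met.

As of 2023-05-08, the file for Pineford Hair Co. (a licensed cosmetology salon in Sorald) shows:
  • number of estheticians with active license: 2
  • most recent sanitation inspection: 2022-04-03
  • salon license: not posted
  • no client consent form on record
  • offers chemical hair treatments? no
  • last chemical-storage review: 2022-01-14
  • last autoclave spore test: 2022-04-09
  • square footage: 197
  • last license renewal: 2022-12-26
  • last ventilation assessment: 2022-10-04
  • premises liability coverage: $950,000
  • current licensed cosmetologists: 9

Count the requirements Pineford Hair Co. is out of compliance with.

5

1. sanitation inspection 400 days ago vs limit 365 → not met
2. licensed cosmetologists 9 ≥ 6 → met
3. estheticians with active license 2 < 4 → not met
4. autoclave spore test 394 days ago vs limit 730 → met
5. license renewal 133 days ago vs limit 120 → not met
6. premises liability coverage $950,000 ≥ $925,000 → met
7. condition 'offers chemical hair treatments' does not hold → requirement n/a → met
8. ventilation assessment 216 days ago vs limit 270 → met
9. chemical-storage review 479 days ago vs limit 540 → met
10. salon license absent → not met
11. client consent form absent → not met
Not met: 5 of 11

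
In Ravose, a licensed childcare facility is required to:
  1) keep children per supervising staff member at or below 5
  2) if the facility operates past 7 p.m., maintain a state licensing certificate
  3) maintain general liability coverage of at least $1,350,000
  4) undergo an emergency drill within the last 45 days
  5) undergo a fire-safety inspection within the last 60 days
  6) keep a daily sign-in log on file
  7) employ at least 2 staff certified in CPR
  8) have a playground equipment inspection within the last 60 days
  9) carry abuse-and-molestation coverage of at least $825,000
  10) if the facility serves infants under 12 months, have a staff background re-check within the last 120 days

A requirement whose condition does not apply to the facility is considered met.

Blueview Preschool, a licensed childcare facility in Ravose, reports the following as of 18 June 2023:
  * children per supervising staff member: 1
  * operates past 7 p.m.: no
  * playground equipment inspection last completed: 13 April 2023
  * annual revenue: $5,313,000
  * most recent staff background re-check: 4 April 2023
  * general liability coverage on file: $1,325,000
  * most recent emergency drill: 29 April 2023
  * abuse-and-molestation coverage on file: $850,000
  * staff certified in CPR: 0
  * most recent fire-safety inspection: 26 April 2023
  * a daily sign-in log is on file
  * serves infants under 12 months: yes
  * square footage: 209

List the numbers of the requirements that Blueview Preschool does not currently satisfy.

3, 4, 7, 8

1. children per supervising staff member 1 ≤ 5 → met
2. condition 'operates past 7 p.m.' does not hold → requirement n/a → met
3. general liability coverage $1,325,000 < $1,350,000 → not met
4. emergency drill 50 days ago vs limit 45 → not met
5. fire-safety inspection 53 days ago vs limit 60 → met
6. daily sign-in log present → met
7. staff certified in CPR 0 < 2 → not met
8. playground equipment inspection 66 days ago vs limit 60 → not met
9. abuse-and-molestation coverage $850,000 ≥ $825,000 → met
10. condition 'serves infants under 12 months' holds; staff background re-check 75 days ago vs limit 120 → met
Not met: 3, 4, 7, 8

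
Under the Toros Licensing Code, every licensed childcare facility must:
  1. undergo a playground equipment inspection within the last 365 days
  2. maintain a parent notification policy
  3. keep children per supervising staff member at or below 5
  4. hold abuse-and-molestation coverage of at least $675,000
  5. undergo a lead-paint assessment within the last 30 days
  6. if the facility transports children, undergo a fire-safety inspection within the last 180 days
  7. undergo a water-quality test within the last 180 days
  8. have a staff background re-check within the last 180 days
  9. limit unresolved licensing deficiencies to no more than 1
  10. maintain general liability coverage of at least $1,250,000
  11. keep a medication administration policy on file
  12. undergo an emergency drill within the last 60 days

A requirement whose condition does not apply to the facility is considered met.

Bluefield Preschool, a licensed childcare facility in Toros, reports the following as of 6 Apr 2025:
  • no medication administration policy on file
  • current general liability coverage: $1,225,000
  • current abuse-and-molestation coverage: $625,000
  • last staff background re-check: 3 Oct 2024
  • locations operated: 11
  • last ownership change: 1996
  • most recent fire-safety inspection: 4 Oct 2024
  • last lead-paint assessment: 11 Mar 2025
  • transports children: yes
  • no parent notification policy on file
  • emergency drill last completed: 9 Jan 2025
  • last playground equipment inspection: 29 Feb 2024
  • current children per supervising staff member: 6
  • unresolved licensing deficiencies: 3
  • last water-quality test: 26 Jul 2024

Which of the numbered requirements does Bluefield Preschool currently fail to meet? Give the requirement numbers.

1. playground equipment inspection 402 days ago vs limit 365 → not met
2. parent notification policy absent → not met
3. children per supervising staff member 6 > 5 → not met
4. abuse-and-molestation coverage $625,000 < $675,000 → not met
5. lead-paint assessment 26 days ago vs limit 30 → met
6. condition 'transports children' holds; fire-safety inspection 184 days ago vs limit 180 → not met
7. water-quality test 254 days ago vs limit 180 → not met
8. staff background re-check 185 days ago vs limit 180 → not met
9. unresolved licensing deficiencies 3 > 1 → not met
10. general liability coverage $1,225,000 < $1,250,000 → not met
11. medication administration policy absent → not met
12. emergency drill 87 days ago vs limit 60 → not met
Not met: 1, 2, 3, 4, 6, 7, 8, 9, 10, 11, 12

1, 2, 3, 4, 6, 7, 8, 9, 10, 11, 12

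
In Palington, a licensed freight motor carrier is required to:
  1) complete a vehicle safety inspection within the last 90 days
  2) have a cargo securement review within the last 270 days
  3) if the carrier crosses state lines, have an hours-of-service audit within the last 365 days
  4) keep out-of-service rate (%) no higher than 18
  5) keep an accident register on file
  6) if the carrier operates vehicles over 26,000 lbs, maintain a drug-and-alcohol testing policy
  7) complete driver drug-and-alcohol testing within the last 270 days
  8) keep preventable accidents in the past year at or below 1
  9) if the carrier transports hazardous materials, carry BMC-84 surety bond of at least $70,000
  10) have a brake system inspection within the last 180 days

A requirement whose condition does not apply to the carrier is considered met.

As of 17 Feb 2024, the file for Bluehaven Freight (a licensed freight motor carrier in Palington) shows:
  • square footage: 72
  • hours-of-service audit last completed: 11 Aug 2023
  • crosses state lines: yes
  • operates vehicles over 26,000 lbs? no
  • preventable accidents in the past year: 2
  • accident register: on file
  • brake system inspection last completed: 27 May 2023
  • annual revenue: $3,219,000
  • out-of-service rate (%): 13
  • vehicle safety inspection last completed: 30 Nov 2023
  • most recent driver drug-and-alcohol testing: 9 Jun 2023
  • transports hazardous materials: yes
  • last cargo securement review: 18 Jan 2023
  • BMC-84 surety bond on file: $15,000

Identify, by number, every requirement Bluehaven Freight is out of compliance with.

2, 8, 9, 10

1. vehicle safety inspection 79 days ago vs limit 90 → met
2. cargo securement review 395 days ago vs limit 270 → not met
3. condition 'crosses state lines' holds; hours-of-service audit 190 days ago vs limit 365 → met
4. out-of-service rate (%) 13 ≤ 18 → met
5. accident register present → met
6. condition 'operates vehicles over 26,000 lbs' does not hold → requirement n/a → met
7. driver drug-and-alcohol testing 253 days ago vs limit 270 → met
8. preventable accidents in the past year 2 > 1 → not met
9. condition 'transports hazardous materials' holds; BMC-84 surety bond $15,000 < $70,000 → not met
10. brake system inspection 266 days ago vs limit 180 → not met
Not met: 2, 8, 9, 10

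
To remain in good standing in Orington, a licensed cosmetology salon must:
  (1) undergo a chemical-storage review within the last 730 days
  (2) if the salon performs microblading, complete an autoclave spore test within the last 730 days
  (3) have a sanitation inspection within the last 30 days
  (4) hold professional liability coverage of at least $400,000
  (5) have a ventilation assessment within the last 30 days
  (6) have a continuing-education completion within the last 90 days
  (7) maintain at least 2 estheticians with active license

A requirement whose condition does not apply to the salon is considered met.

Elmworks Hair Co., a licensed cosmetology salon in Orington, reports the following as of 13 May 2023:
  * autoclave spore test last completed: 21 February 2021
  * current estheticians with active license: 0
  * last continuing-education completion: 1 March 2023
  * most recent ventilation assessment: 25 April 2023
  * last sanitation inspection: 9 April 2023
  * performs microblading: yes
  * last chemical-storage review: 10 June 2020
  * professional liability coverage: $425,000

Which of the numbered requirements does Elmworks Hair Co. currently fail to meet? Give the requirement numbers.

1. chemical-storage review 1067 days ago vs limit 730 → not met
2. condition 'performs microblading' holds; autoclave spore test 811 days ago vs limit 730 → not met
3. sanitation inspection 34 days ago vs limit 30 → not met
4. professional liability coverage $425,000 ≥ $400,000 → met
5. ventilation assessment 18 days ago vs limit 30 → met
6. continuing-education completion 73 days ago vs limit 90 → met
7. estheticians with active license 0 < 2 → not met
Not met: 1, 2, 3, 7

1, 2, 3, 7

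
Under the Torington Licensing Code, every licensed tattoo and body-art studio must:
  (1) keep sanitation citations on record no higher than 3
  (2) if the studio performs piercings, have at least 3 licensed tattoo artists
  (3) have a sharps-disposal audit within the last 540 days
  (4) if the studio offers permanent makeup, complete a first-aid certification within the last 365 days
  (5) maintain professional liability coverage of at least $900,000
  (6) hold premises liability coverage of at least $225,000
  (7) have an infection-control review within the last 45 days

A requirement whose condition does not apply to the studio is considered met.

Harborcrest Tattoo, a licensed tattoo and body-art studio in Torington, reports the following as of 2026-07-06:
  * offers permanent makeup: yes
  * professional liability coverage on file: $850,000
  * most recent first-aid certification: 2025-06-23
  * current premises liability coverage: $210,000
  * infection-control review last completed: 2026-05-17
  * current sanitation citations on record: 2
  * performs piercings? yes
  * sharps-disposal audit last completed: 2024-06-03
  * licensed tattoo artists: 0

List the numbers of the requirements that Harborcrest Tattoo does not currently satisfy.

1. sanitation citations on record 2 ≤ 3 → met
2. condition 'performs piercings' holds; licensed tattoo artists 0 < 3 → not met
3. sharps-disposal audit 763 days ago vs limit 540 → not met
4. condition 'offers permanent makeup' holds; first-aid certification 378 days ago vs limit 365 → not met
5. professional liability coverage $850,000 < $900,000 → not met
6. premises liability coverage $210,000 < $225,000 → not met
7. infection-control review 50 days ago vs limit 45 → not met
Not met: 2, 3, 4, 5, 6, 7

2, 3, 4, 5, 6, 7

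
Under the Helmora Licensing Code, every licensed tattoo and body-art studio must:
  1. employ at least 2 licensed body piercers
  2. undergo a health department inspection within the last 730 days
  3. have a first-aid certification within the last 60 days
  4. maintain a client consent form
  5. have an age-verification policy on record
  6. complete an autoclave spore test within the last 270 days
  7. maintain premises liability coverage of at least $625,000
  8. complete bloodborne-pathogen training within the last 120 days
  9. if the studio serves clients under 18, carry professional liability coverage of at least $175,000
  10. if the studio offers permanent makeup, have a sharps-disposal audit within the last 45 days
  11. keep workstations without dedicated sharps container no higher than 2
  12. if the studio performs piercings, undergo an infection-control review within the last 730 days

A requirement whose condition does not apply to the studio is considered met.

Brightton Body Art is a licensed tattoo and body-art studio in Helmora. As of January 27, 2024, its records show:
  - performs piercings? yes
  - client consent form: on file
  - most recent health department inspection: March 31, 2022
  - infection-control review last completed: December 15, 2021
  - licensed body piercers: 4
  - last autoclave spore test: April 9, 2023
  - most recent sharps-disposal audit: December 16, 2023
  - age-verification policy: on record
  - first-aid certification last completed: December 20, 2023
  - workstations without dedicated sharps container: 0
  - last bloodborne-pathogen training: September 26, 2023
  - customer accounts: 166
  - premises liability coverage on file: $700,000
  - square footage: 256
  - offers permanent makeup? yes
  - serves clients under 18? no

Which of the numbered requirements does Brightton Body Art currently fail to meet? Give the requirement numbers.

6, 8, 12

1. licensed body piercers 4 ≥ 2 → met
2. health department inspection 667 days ago vs limit 730 → met
3. first-aid certification 38 days ago vs limit 60 → met
4. client consent form present → met
5. age-verification policy present → met
6. autoclave spore test 293 days ago vs limit 270 → not met
7. premises liability coverage $700,000 ≥ $625,000 → met
8. bloodborne-pathogen training 123 days ago vs limit 120 → not met
9. condition 'serves clients under 18' does not hold → requirement n/a → met
10. condition 'offers permanent makeup' holds; sharps-disposal audit 42 days ago vs limit 45 → met
11. workstations without dedicated sharps container 0 ≤ 2 → met
12. condition 'performs piercings' holds; infection-control review 773 days ago vs limit 730 → not met
Not met: 6, 8, 12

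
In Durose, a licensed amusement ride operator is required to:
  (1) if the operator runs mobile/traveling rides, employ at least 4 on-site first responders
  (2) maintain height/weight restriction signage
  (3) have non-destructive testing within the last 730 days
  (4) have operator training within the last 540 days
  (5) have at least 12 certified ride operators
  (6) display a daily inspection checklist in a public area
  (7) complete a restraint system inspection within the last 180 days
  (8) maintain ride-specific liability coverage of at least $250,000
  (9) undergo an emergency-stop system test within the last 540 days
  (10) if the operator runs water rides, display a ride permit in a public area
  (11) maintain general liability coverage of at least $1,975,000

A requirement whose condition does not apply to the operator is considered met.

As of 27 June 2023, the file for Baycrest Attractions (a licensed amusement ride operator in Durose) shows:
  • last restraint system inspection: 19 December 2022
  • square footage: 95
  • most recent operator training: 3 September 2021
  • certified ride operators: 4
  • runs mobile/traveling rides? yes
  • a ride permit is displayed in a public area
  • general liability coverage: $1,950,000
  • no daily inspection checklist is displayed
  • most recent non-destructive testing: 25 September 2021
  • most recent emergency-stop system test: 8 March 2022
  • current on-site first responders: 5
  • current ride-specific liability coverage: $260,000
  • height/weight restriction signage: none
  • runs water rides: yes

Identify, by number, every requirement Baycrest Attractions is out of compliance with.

2, 4, 5, 6, 7, 11

1. condition 'runs mobile/traveling rides' holds; on-site first responders 5 ≥ 4 → met
2. height/weight restriction signage absent → not met
3. non-destructive testing 640 days ago vs limit 730 → met
4. operator training 662 days ago vs limit 540 → not met
5. certified ride operators 4 < 12 → not met
6. daily inspection checklist absent → not met
7. restraint system inspection 190 days ago vs limit 180 → not met
8. ride-specific liability coverage $260,000 ≥ $250,000 → met
9. emergency-stop system test 476 days ago vs limit 540 → met
10. condition 'runs water rides' holds; ride permit present → met
11. general liability coverage $1,950,000 < $1,975,000 → not met
Not met: 2, 4, 5, 6, 7, 11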